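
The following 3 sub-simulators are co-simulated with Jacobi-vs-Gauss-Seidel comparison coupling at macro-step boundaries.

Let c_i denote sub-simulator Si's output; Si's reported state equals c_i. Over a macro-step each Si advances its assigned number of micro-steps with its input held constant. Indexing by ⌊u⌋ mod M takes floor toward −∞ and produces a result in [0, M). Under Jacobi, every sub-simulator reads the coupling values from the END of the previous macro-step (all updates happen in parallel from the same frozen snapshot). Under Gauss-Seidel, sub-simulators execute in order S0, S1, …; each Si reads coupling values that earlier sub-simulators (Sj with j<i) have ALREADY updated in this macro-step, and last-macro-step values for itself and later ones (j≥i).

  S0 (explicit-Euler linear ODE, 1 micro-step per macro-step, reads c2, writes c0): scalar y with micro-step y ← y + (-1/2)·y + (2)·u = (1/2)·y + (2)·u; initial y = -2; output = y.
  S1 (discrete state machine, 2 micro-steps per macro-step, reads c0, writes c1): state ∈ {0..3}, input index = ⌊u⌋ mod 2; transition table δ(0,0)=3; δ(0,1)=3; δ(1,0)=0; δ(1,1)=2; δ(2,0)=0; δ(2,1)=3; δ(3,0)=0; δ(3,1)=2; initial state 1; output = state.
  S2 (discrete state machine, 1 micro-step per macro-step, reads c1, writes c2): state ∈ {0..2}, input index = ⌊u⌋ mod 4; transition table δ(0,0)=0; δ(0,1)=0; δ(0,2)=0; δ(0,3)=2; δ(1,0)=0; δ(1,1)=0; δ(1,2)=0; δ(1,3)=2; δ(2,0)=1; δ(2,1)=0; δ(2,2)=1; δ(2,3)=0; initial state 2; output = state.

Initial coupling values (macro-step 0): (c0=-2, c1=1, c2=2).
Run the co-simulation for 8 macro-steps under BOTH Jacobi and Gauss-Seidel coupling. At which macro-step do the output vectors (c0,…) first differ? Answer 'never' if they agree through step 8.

[Jacobi] macro 1: S0 reads c2=2 → after 1×micro: 3; S1 reads c0=-2 → after 2×micro: 3; S2 reads c1=1 → after 1×micro: 0 ⇒ (c0=3, c1=3, c2=0)
[Jacobi] macro 2: S0 reads c2=0 → after 1×micro: 3/2; S1 reads c0=3 → after 2×micro: 3; S2 reads c1=3 → after 1×micro: 2 ⇒ (c0=3/2, c1=3, c2=2)
[Jacobi] macro 3: S0 reads c2=2 → after 1×micro: 19/4; S1 reads c0=3/2 → after 2×micro: 3; S2 reads c1=3 → after 1×micro: 0 ⇒ (c0=19/4, c1=3, c2=0)
[Jacobi] macro 4: S0 reads c2=0 → after 1×micro: 19/8; S1 reads c0=19/4 → after 2×micro: 3; S2 reads c1=3 → after 1×micro: 2 ⇒ (c0=19/8, c1=3, c2=2)
[Jacobi] macro 5: S0 reads c2=2 → after 1×micro: 83/16; S1 reads c0=19/8 → after 2×micro: 3; S2 reads c1=3 → after 1×micro: 0 ⇒ (c0=83/16, c1=3, c2=0)
[Jacobi] macro 6: S0 reads c2=0 → after 1×micro: 83/32; S1 reads c0=83/16 → after 2×micro: 3; S2 reads c1=3 → after 1×micro: 2 ⇒ (c0=83/32, c1=3, c2=2)
[Jacobi] macro 7: S0 reads c2=2 → after 1×micro: 339/64; S1 reads c0=83/32 → after 2×micro: 3; S2 reads c1=3 → after 1×micro: 0 ⇒ (c0=339/64, c1=3, c2=0)
[Jacobi] macro 8: S0 reads c2=0 → after 1×micro: 339/128; S1 reads c0=339/64 → after 2×micro: 3; S2 reads c1=3 → after 1×micro: 2 ⇒ (c0=339/128, c1=3, c2=2)
[Gauss-Seidel] macro 1: S0 reads c2=2 → after 1×micro: 3; S1 reads c0=3 → after 2×micro: 3; S2 reads c1=3 → after 1×micro: 0 ⇒ (c0=3, c1=3, c2=0)
[Gauss-Seidel] macro 2: S0 reads c2=0 → after 1×micro: 3/2; S1 reads c0=3/2 → after 2×micro: 3; S2 reads c1=3 → after 1×micro: 2 ⇒ (c0=3/2, c1=3, c2=2)
[Gauss-Seidel] macro 3: S0 reads c2=2 → after 1×micro: 19/4; S1 reads c0=19/4 → after 2×micro: 3; S2 reads c1=3 → after 1×micro: 0 ⇒ (c0=19/4, c1=3, c2=0)
[Gauss-Seidel] macro 4: S0 reads c2=0 → after 1×micro: 19/8; S1 reads c0=19/8 → after 2×micro: 3; S2 reads c1=3 → after 1×micro: 2 ⇒ (c0=19/8, c1=3, c2=2)
[Gauss-Seidel] macro 5: S0 reads c2=2 → after 1×micro: 83/16; S1 reads c0=83/16 → after 2×micro: 3; S2 reads c1=3 → after 1×micro: 0 ⇒ (c0=83/16, c1=3, c2=0)
[Gauss-Seidel] macro 6: S0 reads c2=0 → after 1×micro: 83/32; S1 reads c0=83/32 → after 2×micro: 3; S2 reads c1=3 → after 1×micro: 2 ⇒ (c0=83/32, c1=3, c2=2)
[Gauss-Seidel] macro 7: S0 reads c2=2 → after 1×micro: 339/64; S1 reads c0=339/64 → after 2×micro: 3; S2 reads c1=3 → after 1×micro: 0 ⇒ (c0=339/64, c1=3, c2=0)
[Gauss-Seidel] macro 8: S0 reads c2=0 → after 1×micro: 339/128; S1 reads c0=339/128 → after 2×micro: 3; S2 reads c1=3 → after 1×micro: 2 ⇒ (c0=339/128, c1=3, c2=2)

first divergence at macro-step: never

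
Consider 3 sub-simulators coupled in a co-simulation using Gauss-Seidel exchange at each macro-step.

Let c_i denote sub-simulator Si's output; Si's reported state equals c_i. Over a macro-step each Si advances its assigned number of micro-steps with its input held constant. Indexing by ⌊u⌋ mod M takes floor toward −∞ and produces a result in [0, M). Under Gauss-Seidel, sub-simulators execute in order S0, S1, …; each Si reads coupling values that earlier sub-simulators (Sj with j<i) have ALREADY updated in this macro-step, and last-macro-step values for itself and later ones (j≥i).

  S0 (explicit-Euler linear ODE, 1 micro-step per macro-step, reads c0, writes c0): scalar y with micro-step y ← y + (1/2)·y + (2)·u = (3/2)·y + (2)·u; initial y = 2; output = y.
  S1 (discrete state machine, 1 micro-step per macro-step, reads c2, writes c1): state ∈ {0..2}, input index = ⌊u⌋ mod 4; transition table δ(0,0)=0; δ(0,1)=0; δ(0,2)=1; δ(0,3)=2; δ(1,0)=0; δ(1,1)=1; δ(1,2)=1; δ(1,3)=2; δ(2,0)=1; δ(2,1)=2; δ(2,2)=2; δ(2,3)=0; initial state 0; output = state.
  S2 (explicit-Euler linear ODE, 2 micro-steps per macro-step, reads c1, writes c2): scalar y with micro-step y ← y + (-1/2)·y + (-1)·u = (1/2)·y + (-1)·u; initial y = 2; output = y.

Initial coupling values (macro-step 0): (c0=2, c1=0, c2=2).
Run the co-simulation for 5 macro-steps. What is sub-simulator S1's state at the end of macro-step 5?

S1 state at macro-step 5 = 1

macro 1: S0 reads c0=2 → after 1×micro: 7; S1 reads c2=2 → after 1×micro: 1; S2 reads c1=1 → after 2×micro: -1 ⇒ (c0=7, c1=1, c2=-1)
macro 2: S0 reads c0=7 → after 1×micro: 49/2; S1 reads c2=-1 → after 1×micro: 2; S2 reads c1=2 → after 2×micro: -13/4 ⇒ (c0=49/2, c1=2, c2=-13/4)
macro 3: S0 reads c0=49/2 → after 1×micro: 343/4; S1 reads c2=-13/4 → after 1×micro: 1; S2 reads c1=1 → after 2×micro: -37/16 ⇒ (c0=343/4, c1=1, c2=-37/16)
macro 4: S0 reads c0=343/4 → after 1×micro: 2401/8; S1 reads c2=-37/16 → after 1×micro: 1; S2 reads c1=1 → after 2×micro: -133/64 ⇒ (c0=2401/8, c1=1, c2=-133/64)
macro 5: S0 reads c0=2401/8 → after 1×micro: 16807/16; S1 reads c2=-133/64 → after 1×micro: 1; S2 reads c1=1 → after 2×micro: -517/256 ⇒ (c0=16807/16, c1=1, c2=-517/256)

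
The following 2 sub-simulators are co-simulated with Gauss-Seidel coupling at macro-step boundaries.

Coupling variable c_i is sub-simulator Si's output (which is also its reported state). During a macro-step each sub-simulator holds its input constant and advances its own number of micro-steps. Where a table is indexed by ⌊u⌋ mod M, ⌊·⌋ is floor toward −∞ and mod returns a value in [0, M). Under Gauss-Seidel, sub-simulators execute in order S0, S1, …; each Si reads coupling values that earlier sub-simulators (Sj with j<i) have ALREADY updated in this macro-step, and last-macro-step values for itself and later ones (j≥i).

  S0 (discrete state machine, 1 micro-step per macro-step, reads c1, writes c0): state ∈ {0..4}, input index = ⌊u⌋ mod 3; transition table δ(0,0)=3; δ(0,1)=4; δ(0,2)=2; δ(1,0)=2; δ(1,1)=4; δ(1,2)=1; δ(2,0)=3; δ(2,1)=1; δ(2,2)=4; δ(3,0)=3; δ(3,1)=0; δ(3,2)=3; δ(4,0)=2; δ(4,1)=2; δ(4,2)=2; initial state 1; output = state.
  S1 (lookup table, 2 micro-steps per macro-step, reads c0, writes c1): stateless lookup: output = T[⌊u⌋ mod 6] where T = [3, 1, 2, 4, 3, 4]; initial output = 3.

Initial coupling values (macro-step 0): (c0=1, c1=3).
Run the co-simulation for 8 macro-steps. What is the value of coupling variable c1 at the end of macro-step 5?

macro 1: S0 reads c1=3 → after 1×micro: 2; S1 reads c0=2 → after 2×micro: 2 ⇒ (c0=2, c1=2)
macro 2: S0 reads c1=2 → after 1×micro: 4; S1 reads c0=4 → after 2×micro: 3 ⇒ (c0=4, c1=3)
macro 3: S0 reads c1=3 → after 1×micro: 2; S1 reads c0=2 → after 2×micro: 2 ⇒ (c0=2, c1=2)
macro 4: S0 reads c1=2 → after 1×micro: 4; S1 reads c0=4 → after 2×micro: 3 ⇒ (c0=4, c1=3)
macro 5: S0 reads c1=3 → after 1×micro: 2; S1 reads c0=2 → after 2×micro: 2 ⇒ (c0=2, c1=2)
macro 6: S0 reads c1=2 → after 1×micro: 4; S1 reads c0=4 → after 2×micro: 3 ⇒ (c0=4, c1=3)
macro 7: S0 reads c1=3 → after 1×micro: 2; S1 reads c0=2 → after 2×micro: 2 ⇒ (c0=2, c1=2)
macro 8: S0 reads c1=2 → after 1×micro: 4; S1 reads c0=4 → after 2×micro: 3 ⇒ (c0=4, c1=3)

c1 at macro-step 5 = 2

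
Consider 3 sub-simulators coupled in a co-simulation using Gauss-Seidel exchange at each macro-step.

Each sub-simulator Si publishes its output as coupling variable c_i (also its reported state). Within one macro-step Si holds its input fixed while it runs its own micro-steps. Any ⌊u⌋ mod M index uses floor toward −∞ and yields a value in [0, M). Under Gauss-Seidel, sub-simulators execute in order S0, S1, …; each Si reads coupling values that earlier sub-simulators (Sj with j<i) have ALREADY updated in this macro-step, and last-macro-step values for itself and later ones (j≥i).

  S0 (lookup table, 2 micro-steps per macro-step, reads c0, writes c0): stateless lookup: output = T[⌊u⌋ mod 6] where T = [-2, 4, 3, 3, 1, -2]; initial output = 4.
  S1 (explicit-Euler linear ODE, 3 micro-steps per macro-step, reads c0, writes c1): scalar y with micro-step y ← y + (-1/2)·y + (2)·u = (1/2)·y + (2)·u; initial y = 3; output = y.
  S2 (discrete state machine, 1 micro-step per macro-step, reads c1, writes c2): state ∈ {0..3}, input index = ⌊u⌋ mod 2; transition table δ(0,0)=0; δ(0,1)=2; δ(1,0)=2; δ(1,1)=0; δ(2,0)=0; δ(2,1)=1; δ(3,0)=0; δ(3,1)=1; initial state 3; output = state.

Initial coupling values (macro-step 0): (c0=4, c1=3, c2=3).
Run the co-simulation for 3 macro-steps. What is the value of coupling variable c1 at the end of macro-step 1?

c1 at macro-step 1 = 31/8

macro 1: S0 reads c0=4 → after 2×micro: 1; S1 reads c0=1 → after 3×micro: 31/8; S2 reads c1=31/8 → after 1×micro: 1 ⇒ (c0=1, c1=31/8, c2=1)
macro 2: S0 reads c0=1 → after 2×micro: 4; S1 reads c0=4 → after 3×micro: 927/64; S2 reads c1=927/64 → after 1×micro: 2 ⇒ (c0=4, c1=927/64, c2=2)
macro 3: S0 reads c0=4 → after 2×micro: 1; S1 reads c0=1 → after 3×micro: 2719/512; S2 reads c1=2719/512 → after 1×micro: 1 ⇒ (c0=1, c1=2719/512, c2=1)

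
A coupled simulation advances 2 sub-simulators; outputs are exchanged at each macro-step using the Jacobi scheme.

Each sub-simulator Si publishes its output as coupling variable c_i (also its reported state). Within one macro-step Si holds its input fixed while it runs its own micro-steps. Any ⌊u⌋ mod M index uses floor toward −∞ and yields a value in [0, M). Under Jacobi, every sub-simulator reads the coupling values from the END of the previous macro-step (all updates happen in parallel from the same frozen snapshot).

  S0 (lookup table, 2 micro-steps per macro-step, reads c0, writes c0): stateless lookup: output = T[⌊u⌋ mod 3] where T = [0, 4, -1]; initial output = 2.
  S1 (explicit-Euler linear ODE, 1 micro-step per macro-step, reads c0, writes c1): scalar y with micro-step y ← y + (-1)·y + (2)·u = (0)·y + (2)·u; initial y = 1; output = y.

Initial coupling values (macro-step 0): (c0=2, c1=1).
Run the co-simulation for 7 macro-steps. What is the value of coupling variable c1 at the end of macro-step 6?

c1 at macro-step 6 = -2

macro 1: S0 reads c0=2 → after 2×micro: -1; S1 reads c0=2 → after 1×micro: 4 ⇒ (c0=-1, c1=4)
macro 2: S0 reads c0=-1 → after 2×micro: -1; S1 reads c0=-1 → after 1×micro: -2 ⇒ (c0=-1, c1=-2)
macro 3: S0 reads c0=-1 → after 2×micro: -1; S1 reads c0=-1 → after 1×micro: -2 ⇒ (c0=-1, c1=-2)
macro 4: S0 reads c0=-1 → after 2×micro: -1; S1 reads c0=-1 → after 1×micro: -2 ⇒ (c0=-1, c1=-2)
macro 5: S0 reads c0=-1 → after 2×micro: -1; S1 reads c0=-1 → after 1×micro: -2 ⇒ (c0=-1, c1=-2)
macro 6: S0 reads c0=-1 → after 2×micro: -1; S1 reads c0=-1 → after 1×micro: -2 ⇒ (c0=-1, c1=-2)
macro 7: S0 reads c0=-1 → after 2×micro: -1; S1 reads c0=-1 → after 1×micro: -2 ⇒ (c0=-1, c1=-2)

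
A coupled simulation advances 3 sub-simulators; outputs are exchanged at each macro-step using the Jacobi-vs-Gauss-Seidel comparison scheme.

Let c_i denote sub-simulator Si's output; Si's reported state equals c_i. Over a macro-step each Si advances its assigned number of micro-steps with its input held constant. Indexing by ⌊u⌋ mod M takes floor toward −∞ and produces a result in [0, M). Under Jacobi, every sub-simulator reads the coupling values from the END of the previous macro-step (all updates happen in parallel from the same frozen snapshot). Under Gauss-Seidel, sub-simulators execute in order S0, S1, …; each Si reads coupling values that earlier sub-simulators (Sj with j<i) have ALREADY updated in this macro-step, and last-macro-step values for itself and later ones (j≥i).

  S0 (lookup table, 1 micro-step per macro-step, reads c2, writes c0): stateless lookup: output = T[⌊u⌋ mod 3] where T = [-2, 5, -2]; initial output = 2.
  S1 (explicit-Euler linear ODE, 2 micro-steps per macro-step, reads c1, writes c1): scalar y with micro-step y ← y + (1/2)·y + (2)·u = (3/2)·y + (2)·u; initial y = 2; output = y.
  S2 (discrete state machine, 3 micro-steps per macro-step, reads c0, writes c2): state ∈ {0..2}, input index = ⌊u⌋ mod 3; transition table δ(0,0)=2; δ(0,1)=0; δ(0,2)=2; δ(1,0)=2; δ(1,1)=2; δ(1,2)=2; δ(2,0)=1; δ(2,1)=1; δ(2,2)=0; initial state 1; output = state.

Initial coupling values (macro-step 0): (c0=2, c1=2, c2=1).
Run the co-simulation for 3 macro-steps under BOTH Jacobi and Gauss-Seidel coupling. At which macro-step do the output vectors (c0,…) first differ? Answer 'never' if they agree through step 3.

first divergence at macro-step: 2

[Jacobi] macro 1: S0 reads c2=1 → after 1×micro: 5; S1 reads c1=2 → after 2×micro: 29/2; S2 reads c0=2 → after 3×micro: 2 ⇒ (c0=5, c1=29/2, c2=2)
[Jacobi] macro 2: S0 reads c2=2 → after 1×micro: -2; S1 reads c1=29/2 → after 2×micro: 841/8; S2 reads c0=5 → after 3×micro: 0 ⇒ (c0=-2, c1=841/8, c2=0)
[Jacobi] macro 3: S0 reads c2=0 → after 1×micro: -2; S1 reads c1=841/8 → after 2×micro: 24389/32; S2 reads c0=-2 → after 3×micro: 0 ⇒ (c0=-2, c1=24389/32, c2=0)
[Gauss-Seidel] macro 1: S0 reads c2=1 → after 1×micro: 5; S1 reads c1=2 → after 2×micro: 29/2; S2 reads c0=5 → after 3×micro: 2 ⇒ (c0=5, c1=29/2, c2=2)
[Gauss-Seidel] macro 2: S0 reads c2=2 → after 1×micro: -2; S1 reads c1=29/2 → after 2×micro: 841/8; S2 reads c0=-2 → after 3×micro: 1 ⇒ (c0=-2, c1=841/8, c2=1)
[Gauss-Seidel] macro 3: S0 reads c2=1 → after 1×micro: 5; S1 reads c1=841/8 → after 2×micro: 24389/32; S2 reads c0=5 → after 3×micro: 2 ⇒ (c0=5, c1=24389/32, c2=2)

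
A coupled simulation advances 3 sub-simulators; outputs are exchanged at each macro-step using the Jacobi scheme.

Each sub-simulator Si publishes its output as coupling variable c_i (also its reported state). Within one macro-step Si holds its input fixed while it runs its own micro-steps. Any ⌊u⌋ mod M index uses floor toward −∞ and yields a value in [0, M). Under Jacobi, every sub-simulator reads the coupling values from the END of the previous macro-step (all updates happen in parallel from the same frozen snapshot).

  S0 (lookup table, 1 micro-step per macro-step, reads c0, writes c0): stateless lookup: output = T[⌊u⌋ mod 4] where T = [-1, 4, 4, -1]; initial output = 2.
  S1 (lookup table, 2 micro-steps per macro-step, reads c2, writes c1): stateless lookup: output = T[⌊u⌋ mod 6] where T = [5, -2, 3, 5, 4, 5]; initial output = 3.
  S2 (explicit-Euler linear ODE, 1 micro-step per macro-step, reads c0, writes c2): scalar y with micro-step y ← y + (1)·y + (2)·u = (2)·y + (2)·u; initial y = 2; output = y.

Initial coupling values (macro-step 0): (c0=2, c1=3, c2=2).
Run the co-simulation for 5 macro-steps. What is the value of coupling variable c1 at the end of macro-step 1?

c1 at macro-step 1 = 3

macro 1: S0 reads c0=2 → after 1×micro: 4; S1 reads c2=2 → after 2×micro: 3; S2 reads c0=2 → after 1×micro: 8 ⇒ (c0=4, c1=3, c2=8)
macro 2: S0 reads c0=4 → after 1×micro: -1; S1 reads c2=8 → after 2×micro: 3; S2 reads c0=4 → after 1×micro: 24 ⇒ (c0=-1, c1=3, c2=24)
macro 3: S0 reads c0=-1 → after 1×micro: -1; S1 reads c2=24 → after 2×micro: 5; S2 reads c0=-1 → after 1×micro: 46 ⇒ (c0=-1, c1=5, c2=46)
macro 4: S0 reads c0=-1 → after 1×micro: -1; S1 reads c2=46 → after 2×micro: 4; S2 reads c0=-1 → after 1×micro: 90 ⇒ (c0=-1, c1=4, c2=90)
macro 5: S0 reads c0=-1 → after 1×micro: -1; S1 reads c2=90 → after 2×micro: 5; S2 reads c0=-1 → after 1×micro: 178 ⇒ (c0=-1, c1=5, c2=178)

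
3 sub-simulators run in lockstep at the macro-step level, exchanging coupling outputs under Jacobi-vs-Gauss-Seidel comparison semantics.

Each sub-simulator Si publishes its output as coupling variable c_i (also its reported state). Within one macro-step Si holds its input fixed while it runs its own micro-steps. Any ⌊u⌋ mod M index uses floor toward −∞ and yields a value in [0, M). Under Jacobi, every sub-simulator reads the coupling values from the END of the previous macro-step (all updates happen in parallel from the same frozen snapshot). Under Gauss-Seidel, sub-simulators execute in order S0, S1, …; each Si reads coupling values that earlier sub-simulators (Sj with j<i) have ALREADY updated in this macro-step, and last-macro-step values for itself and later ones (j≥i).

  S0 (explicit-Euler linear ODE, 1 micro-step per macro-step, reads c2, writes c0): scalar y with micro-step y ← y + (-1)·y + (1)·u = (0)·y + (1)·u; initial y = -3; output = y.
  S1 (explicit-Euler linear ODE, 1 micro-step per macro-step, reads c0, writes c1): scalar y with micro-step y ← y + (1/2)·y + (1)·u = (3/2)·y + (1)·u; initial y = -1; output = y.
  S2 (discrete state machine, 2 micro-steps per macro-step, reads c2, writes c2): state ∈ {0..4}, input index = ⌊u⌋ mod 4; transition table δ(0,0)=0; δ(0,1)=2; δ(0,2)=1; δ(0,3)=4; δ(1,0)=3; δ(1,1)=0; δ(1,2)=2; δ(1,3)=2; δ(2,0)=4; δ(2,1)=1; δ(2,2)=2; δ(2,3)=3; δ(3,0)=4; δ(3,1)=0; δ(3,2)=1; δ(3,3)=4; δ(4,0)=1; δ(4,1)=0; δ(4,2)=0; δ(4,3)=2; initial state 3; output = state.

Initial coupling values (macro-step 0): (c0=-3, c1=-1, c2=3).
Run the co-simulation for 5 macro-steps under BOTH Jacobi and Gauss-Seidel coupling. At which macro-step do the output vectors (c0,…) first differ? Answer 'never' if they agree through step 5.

[Jacobi] macro 1: S0 reads c2=3 → after 1×micro: 3; S1 reads c0=-3 → after 1×micro: -9/2; S2 reads c2=3 → after 2×micro: 2 ⇒ (c0=3, c1=-9/2, c2=2)
[Jacobi] macro 2: S0 reads c2=2 → after 1×micro: 2; S1 reads c0=3 → after 1×micro: -15/4; S2 reads c2=2 → after 2×micro: 2 ⇒ (c0=2, c1=-15/4, c2=2)
[Jacobi] macro 3: S0 reads c2=2 → after 1×micro: 2; S1 reads c0=2 → after 1×micro: -29/8; S2 reads c2=2 → after 2×micro: 2 ⇒ (c0=2, c1=-29/8, c2=2)
[Jacobi] macro 4: S0 reads c2=2 → after 1×micro: 2; S1 reads c0=2 → after 1×micro: -55/16; S2 reads c2=2 → after 2×micro: 2 ⇒ (c0=2, c1=-55/16, c2=2)
[Jacobi] macro 5: S0 reads c2=2 → after 1×micro: 2; S1 reads c0=2 → after 1×micro: -101/32; S2 reads c2=2 → after 2×micro: 2 ⇒ (c0=2, c1=-101/32, c2=2)
[Gauss-Seidel] macro 1: S0 reads c2=3 → after 1×micro: 3; S1 reads c0=3 → after 1×micro: 3/2; S2 reads c2=3 → after 2×micro: 2 ⇒ (c0=3, c1=3/2, c2=2)
[Gauss-Seidel] macro 2: S0 reads c2=2 → after 1×micro: 2; S1 reads c0=2 → after 1×micro: 17/4; S2 reads c2=2 → after 2×micro: 2 ⇒ (c0=2, c1=17/4, c2=2)
[Gauss-Seidel] macro 3: S0 reads c2=2 → after 1×micro: 2; S1 reads c0=2 → after 1×micro: 67/8; S2 reads c2=2 → after 2×micro: 2 ⇒ (c0=2, c1=67/8, c2=2)
[Gauss-Seidel] macro 4: S0 reads c2=2 → after 1×micro: 2; S1 reads c0=2 → after 1×micro: 233/16; S2 reads c2=2 → after 2×micro: 2 ⇒ (c0=2, c1=233/16, c2=2)
[Gauss-Seidel] macro 5: S0 reads c2=2 → after 1×micro: 2; S1 reads c0=2 → after 1×micro: 763/32; S2 reads c2=2 → after 2×micro: 2 ⇒ (c0=2, c1=763/32, c2=2)

first divergence at macro-step: 1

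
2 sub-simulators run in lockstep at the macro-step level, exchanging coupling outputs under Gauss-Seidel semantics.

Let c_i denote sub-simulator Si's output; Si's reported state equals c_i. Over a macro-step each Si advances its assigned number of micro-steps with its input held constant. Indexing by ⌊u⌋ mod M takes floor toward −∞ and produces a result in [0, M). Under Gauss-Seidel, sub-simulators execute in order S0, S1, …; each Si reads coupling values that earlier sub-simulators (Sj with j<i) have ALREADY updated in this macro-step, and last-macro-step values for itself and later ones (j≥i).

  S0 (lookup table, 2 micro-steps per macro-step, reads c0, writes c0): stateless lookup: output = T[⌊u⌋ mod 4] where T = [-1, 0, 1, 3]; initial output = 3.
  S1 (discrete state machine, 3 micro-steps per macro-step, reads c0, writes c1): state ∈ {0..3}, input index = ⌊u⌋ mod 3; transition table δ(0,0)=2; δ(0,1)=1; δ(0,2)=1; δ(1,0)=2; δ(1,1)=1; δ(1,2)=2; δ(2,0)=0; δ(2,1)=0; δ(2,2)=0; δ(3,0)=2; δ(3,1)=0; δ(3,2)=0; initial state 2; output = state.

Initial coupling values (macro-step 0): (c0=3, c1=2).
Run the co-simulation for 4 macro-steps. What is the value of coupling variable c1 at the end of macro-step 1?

c1 at macro-step 1 = 0

macro 1: S0 reads c0=3 → after 2×micro: 3; S1 reads c0=3 → after 3×micro: 0 ⇒ (c0=3, c1=0)
macro 2: S0 reads c0=3 → after 2×micro: 3; S1 reads c0=3 → after 3×micro: 2 ⇒ (c0=3, c1=2)
macro 3: S0 reads c0=3 → after 2×micro: 3; S1 reads c0=3 → after 3×micro: 0 ⇒ (c0=3, c1=0)
macro 4: S0 reads c0=3 → after 2×micro: 3; S1 reads c0=3 → after 3×micro: 2 ⇒ (c0=3, c1=2)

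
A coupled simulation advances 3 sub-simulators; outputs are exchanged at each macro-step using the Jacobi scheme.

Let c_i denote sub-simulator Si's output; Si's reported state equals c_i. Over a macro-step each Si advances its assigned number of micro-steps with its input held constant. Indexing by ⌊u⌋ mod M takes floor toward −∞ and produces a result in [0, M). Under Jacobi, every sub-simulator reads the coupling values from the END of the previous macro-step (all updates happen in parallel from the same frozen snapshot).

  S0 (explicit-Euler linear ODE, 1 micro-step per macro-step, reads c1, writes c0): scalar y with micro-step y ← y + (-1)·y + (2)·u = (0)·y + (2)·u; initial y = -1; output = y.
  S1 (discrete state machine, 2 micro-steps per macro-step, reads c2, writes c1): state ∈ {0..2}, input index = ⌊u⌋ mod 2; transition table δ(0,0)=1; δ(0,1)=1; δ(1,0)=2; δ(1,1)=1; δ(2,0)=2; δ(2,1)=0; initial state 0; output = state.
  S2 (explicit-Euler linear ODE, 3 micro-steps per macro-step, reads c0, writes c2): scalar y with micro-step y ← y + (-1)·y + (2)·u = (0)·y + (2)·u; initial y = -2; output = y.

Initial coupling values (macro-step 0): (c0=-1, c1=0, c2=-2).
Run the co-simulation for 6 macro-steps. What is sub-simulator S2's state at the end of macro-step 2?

S2 state at macro-step 2 = 0

macro 1: S0 reads c1=0 → after 1×micro: 0; S1 reads c2=-2 → after 2×micro: 2; S2 reads c0=-1 → after 3×micro: -2 ⇒ (c0=0, c1=2, c2=-2)
macro 2: S0 reads c1=2 → after 1×micro: 4; S1 reads c2=-2 → after 2×micro: 2; S2 reads c0=0 → after 3×micro: 0 ⇒ (c0=4, c1=2, c2=0)
macro 3: S0 reads c1=2 → after 1×micro: 4; S1 reads c2=0 → after 2×micro: 2; S2 reads c0=4 → after 3×micro: 8 ⇒ (c0=4, c1=2, c2=8)
macro 4: S0 reads c1=2 → after 1×micro: 4; S1 reads c2=8 → after 2×micro: 2; S2 reads c0=4 → after 3×micro: 8 ⇒ (c0=4, c1=2, c2=8)
macro 5: S0 reads c1=2 → after 1×micro: 4; S1 reads c2=8 → after 2×micro: 2; S2 reads c0=4 → after 3×micro: 8 ⇒ (c0=4, c1=2, c2=8)
macro 6: S0 reads c1=2 → after 1×micro: 4; S1 reads c2=8 → after 2×micro: 2; S2 reads c0=4 → after 3×micro: 8 ⇒ (c0=4, c1=2, c2=8)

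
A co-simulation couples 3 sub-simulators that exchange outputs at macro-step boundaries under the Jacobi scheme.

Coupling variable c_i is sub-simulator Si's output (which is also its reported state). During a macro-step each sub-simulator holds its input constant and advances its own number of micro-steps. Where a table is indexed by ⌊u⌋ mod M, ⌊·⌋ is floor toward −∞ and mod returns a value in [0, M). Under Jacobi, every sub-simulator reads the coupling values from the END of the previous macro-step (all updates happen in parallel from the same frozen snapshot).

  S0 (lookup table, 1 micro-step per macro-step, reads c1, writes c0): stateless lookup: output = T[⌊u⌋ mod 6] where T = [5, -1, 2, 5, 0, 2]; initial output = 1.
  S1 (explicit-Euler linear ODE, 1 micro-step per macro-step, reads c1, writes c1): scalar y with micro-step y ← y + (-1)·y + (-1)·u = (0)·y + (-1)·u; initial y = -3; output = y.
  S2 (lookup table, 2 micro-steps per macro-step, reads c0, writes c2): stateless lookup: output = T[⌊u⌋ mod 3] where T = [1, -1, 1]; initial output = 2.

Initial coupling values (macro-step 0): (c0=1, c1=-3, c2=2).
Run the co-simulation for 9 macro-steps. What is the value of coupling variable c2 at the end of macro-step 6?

macro 1: S0 reads c1=-3 → after 1×micro: 5; S1 reads c1=-3 → after 1×micro: 3; S2 reads c0=1 → after 2×micro: -1 ⇒ (c0=5, c1=3, c2=-1)
macro 2: S0 reads c1=3 → after 1×micro: 5; S1 reads c1=3 → after 1×micro: -3; S2 reads c0=5 → after 2×micro: 1 ⇒ (c0=5, c1=-3, c2=1)
macro 3: S0 reads c1=-3 → after 1×micro: 5; S1 reads c1=-3 → after 1×micro: 3; S2 reads c0=5 → after 2×micro: 1 ⇒ (c0=5, c1=3, c2=1)
macro 4: S0 reads c1=3 → after 1×micro: 5; S1 reads c1=3 → after 1×micro: -3; S2 reads c0=5 → after 2×micro: 1 ⇒ (c0=5, c1=-3, c2=1)
macro 5: S0 reads c1=-3 → after 1×micro: 5; S1 reads c1=-3 → after 1×micro: 3; S2 reads c0=5 → after 2×micro: 1 ⇒ (c0=5, c1=3, c2=1)
macro 6: S0 reads c1=3 → after 1×micro: 5; S1 reads c1=3 → after 1×micro: -3; S2 reads c0=5 → after 2×micro: 1 ⇒ (c0=5, c1=-3, c2=1)
macro 7: S0 reads c1=-3 → after 1×micro: 5; S1 reads c1=-3 → after 1×micro: 3; S2 reads c0=5 → after 2×micro: 1 ⇒ (c0=5, c1=3, c2=1)
macro 8: S0 reads c1=3 → after 1×micro: 5; S1 reads c1=3 → after 1×micro: -3; S2 reads c0=5 → after 2×micro: 1 ⇒ (c0=5, c1=-3, c2=1)
macro 9: S0 reads c1=-3 → after 1×micro: 5; S1 reads c1=-3 → after 1×micro: 3; S2 reads c0=5 → after 2×micro: 1 ⇒ (c0=5, c1=3, c2=1)

c2 at macro-step 6 = 1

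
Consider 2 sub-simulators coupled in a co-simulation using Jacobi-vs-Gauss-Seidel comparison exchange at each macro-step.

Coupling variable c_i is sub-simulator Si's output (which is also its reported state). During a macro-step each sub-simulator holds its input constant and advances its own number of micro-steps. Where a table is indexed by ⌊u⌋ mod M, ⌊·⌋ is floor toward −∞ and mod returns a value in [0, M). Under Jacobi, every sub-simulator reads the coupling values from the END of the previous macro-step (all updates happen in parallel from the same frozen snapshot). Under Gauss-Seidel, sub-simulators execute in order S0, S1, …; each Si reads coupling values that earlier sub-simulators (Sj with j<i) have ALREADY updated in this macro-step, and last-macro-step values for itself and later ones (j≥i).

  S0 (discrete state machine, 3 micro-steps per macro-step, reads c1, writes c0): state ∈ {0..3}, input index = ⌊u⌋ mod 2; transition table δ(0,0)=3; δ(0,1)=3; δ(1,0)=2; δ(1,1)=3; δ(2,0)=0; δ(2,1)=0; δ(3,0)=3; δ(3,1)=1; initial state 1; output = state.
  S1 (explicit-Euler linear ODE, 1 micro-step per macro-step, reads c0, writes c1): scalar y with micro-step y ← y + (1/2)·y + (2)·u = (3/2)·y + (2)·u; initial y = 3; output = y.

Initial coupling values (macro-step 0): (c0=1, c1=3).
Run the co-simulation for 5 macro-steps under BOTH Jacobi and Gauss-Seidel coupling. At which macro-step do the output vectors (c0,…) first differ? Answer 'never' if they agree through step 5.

first divergence at macro-step: 1

[Jacobi] macro 1: S0 reads c1=3 → after 3×micro: 3; S1 reads c0=1 → after 1×micro: 13/2 ⇒ (c0=3, c1=13/2)
[Jacobi] macro 2: S0 reads c1=13/2 → after 3×micro: 3; S1 reads c0=3 → after 1×micro: 63/4 ⇒ (c0=3, c1=63/4)
[Jacobi] macro 3: S0 reads c1=63/4 → after 3×micro: 1; S1 reads c0=3 → after 1×micro: 237/8 ⇒ (c0=1, c1=237/8)
[Jacobi] macro 4: S0 reads c1=237/8 → after 3×micro: 3; S1 reads c0=1 → after 1×micro: 743/16 ⇒ (c0=3, c1=743/16)
[Jacobi] macro 5: S0 reads c1=743/16 → after 3×micro: 3; S1 reads c0=3 → after 1×micro: 2421/32 ⇒ (c0=3, c1=2421/32)
[Gauss-Seidel] macro 1: S0 reads c1=3 → after 3×micro: 3; S1 reads c0=3 → after 1×micro: 21/2 ⇒ (c0=3, c1=21/2)
[Gauss-Seidel] macro 2: S0 reads c1=21/2 → after 3×micro: 3; S1 reads c0=3 → after 1×micro: 87/4 ⇒ (c0=3, c1=87/4)
[Gauss-Seidel] macro 3: S0 reads c1=87/4 → after 3×micro: 1; S1 reads c0=1 → after 1×micro: 277/8 ⇒ (c0=1, c1=277/8)
[Gauss-Seidel] macro 4: S0 reads c1=277/8 → after 3×micro: 3; S1 reads c0=3 → after 1×micro: 927/16 ⇒ (c0=3, c1=927/16)
[Gauss-Seidel] macro 5: S0 reads c1=927/16 → after 3×micro: 1; S1 reads c0=1 → after 1×micro: 2845/32 ⇒ (c0=1, c1=2845/32)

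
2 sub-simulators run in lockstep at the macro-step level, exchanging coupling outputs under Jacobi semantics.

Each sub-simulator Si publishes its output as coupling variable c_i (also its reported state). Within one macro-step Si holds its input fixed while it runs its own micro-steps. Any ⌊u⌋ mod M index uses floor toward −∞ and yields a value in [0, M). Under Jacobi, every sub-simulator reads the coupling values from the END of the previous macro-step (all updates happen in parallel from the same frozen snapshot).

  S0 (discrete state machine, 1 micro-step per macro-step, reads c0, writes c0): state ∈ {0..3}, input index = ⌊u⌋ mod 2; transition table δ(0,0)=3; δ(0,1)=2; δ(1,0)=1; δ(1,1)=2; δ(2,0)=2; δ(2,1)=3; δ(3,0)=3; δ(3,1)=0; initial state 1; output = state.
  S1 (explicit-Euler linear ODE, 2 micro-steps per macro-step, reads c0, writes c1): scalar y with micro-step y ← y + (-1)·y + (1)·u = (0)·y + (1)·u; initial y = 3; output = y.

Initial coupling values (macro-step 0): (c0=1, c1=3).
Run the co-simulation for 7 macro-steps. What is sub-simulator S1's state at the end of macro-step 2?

S1 state at macro-step 2 = 2

macro 1: S0 reads c0=1 → after 1×micro: 2; S1 reads c0=1 → after 2×micro: 1 ⇒ (c0=2, c1=1)
macro 2: S0 reads c0=2 → after 1×micro: 2; S1 reads c0=2 → after 2×micro: 2 ⇒ (c0=2, c1=2)
macro 3: S0 reads c0=2 → after 1×micro: 2; S1 reads c0=2 → after 2×micro: 2 ⇒ (c0=2, c1=2)
macro 4: S0 reads c0=2 → after 1×micro: 2; S1 reads c0=2 → after 2×micro: 2 ⇒ (c0=2, c1=2)
macro 5: S0 reads c0=2 → after 1×micro: 2; S1 reads c0=2 → after 2×micro: 2 ⇒ (c0=2, c1=2)
macro 6: S0 reads c0=2 → after 1×micro: 2; S1 reads c0=2 → after 2×micro: 2 ⇒ (c0=2, c1=2)
macro 7: S0 reads c0=2 → after 1×micro: 2; S1 reads c0=2 → after 2×micro: 2 ⇒ (c0=2, c1=2)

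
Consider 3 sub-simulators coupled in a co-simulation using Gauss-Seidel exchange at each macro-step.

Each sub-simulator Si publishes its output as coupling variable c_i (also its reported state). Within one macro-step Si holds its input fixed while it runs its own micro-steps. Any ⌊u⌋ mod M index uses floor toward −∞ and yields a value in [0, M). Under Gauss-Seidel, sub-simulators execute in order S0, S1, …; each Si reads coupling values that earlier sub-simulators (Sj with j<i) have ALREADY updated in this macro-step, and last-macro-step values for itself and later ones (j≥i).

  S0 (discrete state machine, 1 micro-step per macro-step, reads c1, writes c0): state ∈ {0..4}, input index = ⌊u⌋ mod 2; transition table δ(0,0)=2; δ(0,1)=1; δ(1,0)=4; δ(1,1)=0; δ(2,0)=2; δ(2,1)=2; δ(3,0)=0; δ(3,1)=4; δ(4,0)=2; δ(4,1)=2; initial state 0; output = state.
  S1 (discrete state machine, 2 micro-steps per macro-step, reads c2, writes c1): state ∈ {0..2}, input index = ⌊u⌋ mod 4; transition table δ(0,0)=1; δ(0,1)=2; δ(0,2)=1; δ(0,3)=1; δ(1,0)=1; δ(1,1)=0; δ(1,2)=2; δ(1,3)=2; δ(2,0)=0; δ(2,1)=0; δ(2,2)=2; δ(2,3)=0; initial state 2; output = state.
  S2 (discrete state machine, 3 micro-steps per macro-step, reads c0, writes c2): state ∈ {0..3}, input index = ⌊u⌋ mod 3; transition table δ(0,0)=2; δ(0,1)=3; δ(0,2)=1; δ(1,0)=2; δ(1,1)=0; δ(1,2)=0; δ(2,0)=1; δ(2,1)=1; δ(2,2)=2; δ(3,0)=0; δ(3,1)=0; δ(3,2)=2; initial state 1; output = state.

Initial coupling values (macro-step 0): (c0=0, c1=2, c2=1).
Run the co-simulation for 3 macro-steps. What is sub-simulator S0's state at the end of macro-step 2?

macro 1: S0 reads c1=2 → after 1×micro: 2; S1 reads c2=1 → after 2×micro: 2; S2 reads c0=2 → after 3×micro: 0 ⇒ (c0=2, c1=2, c2=0)
macro 2: S0 reads c1=2 → after 1×micro: 2; S1 reads c2=0 → after 2×micro: 1; S2 reads c0=2 → after 3×micro: 1 ⇒ (c0=2, c1=1, c2=1)
macro 3: S0 reads c1=1 → after 1×micro: 2; S1 reads c2=1 → after 2×micro: 2; S2 reads c0=2 → after 3×micro: 0 ⇒ (c0=2, c1=2, c2=0)

S0 state at macro-step 2 = 2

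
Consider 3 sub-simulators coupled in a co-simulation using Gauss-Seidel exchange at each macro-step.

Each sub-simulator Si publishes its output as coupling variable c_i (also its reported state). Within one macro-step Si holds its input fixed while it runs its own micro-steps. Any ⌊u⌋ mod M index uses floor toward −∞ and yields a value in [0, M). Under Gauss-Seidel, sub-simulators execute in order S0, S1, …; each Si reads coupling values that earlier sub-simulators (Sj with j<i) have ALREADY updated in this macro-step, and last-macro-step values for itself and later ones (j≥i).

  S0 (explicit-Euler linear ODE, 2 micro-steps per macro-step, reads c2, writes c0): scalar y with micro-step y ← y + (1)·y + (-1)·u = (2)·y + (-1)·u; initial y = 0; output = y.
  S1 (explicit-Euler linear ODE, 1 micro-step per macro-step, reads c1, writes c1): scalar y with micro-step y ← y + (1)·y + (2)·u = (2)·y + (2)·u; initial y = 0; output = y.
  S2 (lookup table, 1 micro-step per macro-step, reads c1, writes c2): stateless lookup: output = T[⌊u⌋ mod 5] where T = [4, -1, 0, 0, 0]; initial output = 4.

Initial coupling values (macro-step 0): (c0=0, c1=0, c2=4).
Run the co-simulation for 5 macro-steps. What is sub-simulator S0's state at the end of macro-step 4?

macro 1: S0 reads c2=4 → after 2×micro: -12; S1 reads c1=0 → after 1×micro: 0; S2 reads c1=0 → after 1×micro: 4 ⇒ (c0=-12, c1=0, c2=4)
macro 2: S0 reads c2=4 → after 2×micro: -60; S1 reads c1=0 → after 1×micro: 0; S2 reads c1=0 → after 1×micro: 4 ⇒ (c0=-60, c1=0, c2=4)
macro 3: S0 reads c2=4 → after 2×micro: -252; S1 reads c1=0 → after 1×micro: 0; S2 reads c1=0 → after 1×micro: 4 ⇒ (c0=-252, c1=0, c2=4)
macro 4: S0 reads c2=4 → after 2×micro: -1020; S1 reads c1=0 → after 1×micro: 0; S2 reads c1=0 → after 1×micro: 4 ⇒ (c0=-1020, c1=0, c2=4)
macro 5: S0 reads c2=4 → after 2×micro: -4092; S1 reads c1=0 → after 1×micro: 0; S2 reads c1=0 → after 1×micro: 4 ⇒ (c0=-4092, c1=0, c2=4)

S0 state at macro-step 4 = -1020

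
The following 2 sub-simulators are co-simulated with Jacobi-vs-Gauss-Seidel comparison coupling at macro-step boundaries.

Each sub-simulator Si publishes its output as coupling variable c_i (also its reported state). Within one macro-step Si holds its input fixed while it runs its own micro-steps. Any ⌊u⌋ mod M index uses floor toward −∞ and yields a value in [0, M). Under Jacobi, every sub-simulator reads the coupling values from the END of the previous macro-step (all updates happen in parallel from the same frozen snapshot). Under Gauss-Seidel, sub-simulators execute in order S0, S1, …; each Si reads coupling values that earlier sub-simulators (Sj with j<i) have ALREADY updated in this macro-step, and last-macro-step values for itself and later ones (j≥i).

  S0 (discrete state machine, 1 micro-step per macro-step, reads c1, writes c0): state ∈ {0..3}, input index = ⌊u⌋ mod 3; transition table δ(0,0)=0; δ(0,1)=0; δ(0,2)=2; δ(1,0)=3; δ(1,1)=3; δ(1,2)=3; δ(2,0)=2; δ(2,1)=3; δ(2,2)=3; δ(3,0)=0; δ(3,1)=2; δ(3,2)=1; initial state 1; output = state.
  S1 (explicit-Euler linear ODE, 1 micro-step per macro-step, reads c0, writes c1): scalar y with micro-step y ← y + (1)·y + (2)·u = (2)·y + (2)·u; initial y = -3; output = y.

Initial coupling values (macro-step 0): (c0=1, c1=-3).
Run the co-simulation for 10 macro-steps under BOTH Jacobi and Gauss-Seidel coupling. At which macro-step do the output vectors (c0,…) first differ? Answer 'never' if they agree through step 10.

[Jacobi] macro 1: S0 reads c1=-3 → after 1×micro: 3; S1 reads c0=1 → after 1×micro: -4 ⇒ (c0=3, c1=-4)
[Jacobi] macro 2: S0 reads c1=-4 → after 1×micro: 1; S1 reads c0=3 → after 1×micro: -2 ⇒ (c0=1, c1=-2)
[Jacobi] macro 3: S0 reads c1=-2 → after 1×micro: 3; S1 reads c0=1 → after 1×micro: -2 ⇒ (c0=3, c1=-2)
[Jacobi] macro 4: S0 reads c1=-2 → after 1×micro: 2; S1 reads c0=3 → after 1×micro: 2 ⇒ (c0=2, c1=2)
[Jacobi] macro 5: S0 reads c1=2 → after 1×micro: 3; S1 reads c0=2 → after 1×micro: 8 ⇒ (c0=3, c1=8)
[Jacobi] macro 6: S0 reads c1=8 → after 1×micro: 1; S1 reads c0=3 → after 1×micro: 22 ⇒ (c0=1, c1=22)
[Jacobi] macro 7: S0 reads c1=22 → after 1×micro: 3; S1 reads c0=1 → after 1×micro: 46 ⇒ (c0=3, c1=46)
[Jacobi] macro 8: S0 reads c1=46 → after 1×micro: 2; S1 reads c0=3 → after 1×micro: 98 ⇒ (c0=2, c1=98)
[Jacobi] macro 9: S0 reads c1=98 → after 1×micro: 3; S1 reads c0=2 → after 1×micro: 200 ⇒ (c0=3, c1=200)
[Jacobi] macro 10: S0 reads c1=200 → after 1×micro: 1; S1 reads c0=3 → after 1×micro: 406 ⇒ (c0=1, c1=406)
[Gauss-Seidel] macro 1: S0 reads c1=-3 → after 1×micro: 3; S1 reads c0=3 → after 1×micro: 0 ⇒ (c0=3, c1=0)
[Gauss-Seidel] macro 2: S0 reads c1=0 → after 1×micro: 0; S1 reads c0=0 → after 1×micro: 0 ⇒ (c0=0, c1=0)
[Gauss-Seidel] macro 3: S0 reads c1=0 → after 1×micro: 0; S1 reads c0=0 → after 1×micro: 0 ⇒ (c0=0, c1=0)
[Gauss-Seidel] macro 4: S0 reads c1=0 → after 1×micro: 0; S1 reads c0=0 → after 1×micro: 0 ⇒ (c0=0, c1=0)
[Gauss-Seidel] macro 5: S0 reads c1=0 → after 1×micro: 0; S1 reads c0=0 → after 1×micro: 0 ⇒ (c0=0, c1=0)
[Gauss-Seidel] macro 6: S0 reads c1=0 → after 1×micro: 0; S1 reads c0=0 → after 1×micro: 0 ⇒ (c0=0, c1=0)
[Gauss-Seidel] macro 7: S0 reads c1=0 → after 1×micro: 0; S1 reads c0=0 → after 1×micro: 0 ⇒ (c0=0, c1=0)
[Gauss-Seidel] macro 8: S0 reads c1=0 → after 1×micro: 0; S1 reads c0=0 → after 1×micro: 0 ⇒ (c0=0, c1=0)
[Gauss-Seidel] macro 9: S0 reads c1=0 → after 1×micro: 0; S1 reads c0=0 → after 1×micro: 0 ⇒ (c0=0, c1=0)
[Gauss-Seidel] macro 10: S0 reads c1=0 → after 1×micro: 0; S1 reads c0=0 → after 1×micro: 0 ⇒ (c0=0, c1=0)

first divergence at macro-step: 1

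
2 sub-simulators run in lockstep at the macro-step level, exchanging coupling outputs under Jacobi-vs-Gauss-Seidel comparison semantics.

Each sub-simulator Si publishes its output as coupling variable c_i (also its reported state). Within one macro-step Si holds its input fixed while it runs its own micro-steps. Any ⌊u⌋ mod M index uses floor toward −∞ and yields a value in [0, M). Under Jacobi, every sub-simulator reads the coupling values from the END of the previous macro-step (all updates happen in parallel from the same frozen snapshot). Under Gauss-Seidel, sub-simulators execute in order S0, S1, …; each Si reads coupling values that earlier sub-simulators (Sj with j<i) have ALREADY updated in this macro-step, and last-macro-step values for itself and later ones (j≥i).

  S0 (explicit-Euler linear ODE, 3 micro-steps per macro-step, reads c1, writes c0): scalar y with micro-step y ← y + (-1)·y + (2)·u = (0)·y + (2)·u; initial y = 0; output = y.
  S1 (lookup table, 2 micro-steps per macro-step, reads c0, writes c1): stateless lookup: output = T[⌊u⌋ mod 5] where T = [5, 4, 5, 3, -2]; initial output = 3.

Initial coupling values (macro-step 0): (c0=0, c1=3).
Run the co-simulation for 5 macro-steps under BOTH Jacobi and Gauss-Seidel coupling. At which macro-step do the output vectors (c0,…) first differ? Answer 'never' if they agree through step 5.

[Jacobi] macro 1: S0 reads c1=3 → after 3×micro: 6; S1 reads c0=0 → after 2×micro: 5 ⇒ (c0=6, c1=5)
[Jacobi] macro 2: S0 reads c1=5 → after 3×micro: 10; S1 reads c0=6 → after 2×micro: 4 ⇒ (c0=10, c1=4)
[Jacobi] macro 3: S0 reads c1=4 → after 3×micro: 8; S1 reads c0=10 → after 2×micro: 5 ⇒ (c0=8, c1=5)
[Jacobi] macro 4: S0 reads c1=5 → after 3×micro: 10; S1 reads c0=8 → after 2×micro: 3 ⇒ (c0=10, c1=3)
[Jacobi] macro 5: S0 reads c1=3 → after 3×micro: 6; S1 reads c0=10 → after 2×micro: 5 ⇒ (c0=6, c1=5)
[Gauss-Seidel] macro 1: S0 reads c1=3 → after 3×micro: 6; S1 reads c0=6 → after 2×micro: 4 ⇒ (c0=6, c1=4)
[Gauss-Seidel] macro 2: S0 reads c1=4 → after 3×micro: 8; S1 reads c0=8 → after 2×micro: 3 ⇒ (c0=8, c1=3)
[Gauss-Seidel] macro 3: S0 reads c1=3 → after 3×micro: 6; S1 reads c0=6 → after 2×micro: 4 ⇒ (c0=6, c1=4)
[Gauss-Seidel] macro 4: S0 reads c1=4 → after 3×micro: 8; S1 reads c0=8 → after 2×micro: 3 ⇒ (c0=8, c1=3)
[Gauss-Seidel] macro 5: S0 reads c1=3 → after 3×micro: 6; S1 reads c0=6 → after 2×micro: 4 ⇒ (c0=6, c1=4)

first divergence at macro-step: 1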